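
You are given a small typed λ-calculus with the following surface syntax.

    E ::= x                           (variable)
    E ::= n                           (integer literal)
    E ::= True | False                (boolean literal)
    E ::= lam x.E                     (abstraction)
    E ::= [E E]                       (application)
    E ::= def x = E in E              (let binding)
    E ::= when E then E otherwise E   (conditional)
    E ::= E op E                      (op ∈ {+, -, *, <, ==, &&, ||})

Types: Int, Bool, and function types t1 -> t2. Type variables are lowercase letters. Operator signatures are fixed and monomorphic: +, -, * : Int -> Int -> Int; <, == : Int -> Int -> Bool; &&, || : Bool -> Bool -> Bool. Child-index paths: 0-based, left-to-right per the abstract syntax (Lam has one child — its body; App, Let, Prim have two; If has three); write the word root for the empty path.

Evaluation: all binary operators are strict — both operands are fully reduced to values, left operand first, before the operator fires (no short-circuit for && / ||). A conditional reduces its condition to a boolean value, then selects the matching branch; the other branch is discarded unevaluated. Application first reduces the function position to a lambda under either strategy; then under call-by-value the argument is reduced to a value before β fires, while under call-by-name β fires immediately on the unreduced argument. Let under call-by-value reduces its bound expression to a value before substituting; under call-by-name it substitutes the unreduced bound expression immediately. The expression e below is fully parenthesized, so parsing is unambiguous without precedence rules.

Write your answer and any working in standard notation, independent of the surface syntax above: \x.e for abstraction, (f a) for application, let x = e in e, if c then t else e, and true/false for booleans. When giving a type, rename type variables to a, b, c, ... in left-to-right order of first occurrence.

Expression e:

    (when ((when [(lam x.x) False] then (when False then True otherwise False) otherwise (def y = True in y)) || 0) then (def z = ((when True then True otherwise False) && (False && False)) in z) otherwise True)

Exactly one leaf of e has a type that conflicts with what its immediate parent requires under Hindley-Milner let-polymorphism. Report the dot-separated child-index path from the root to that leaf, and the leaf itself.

Working:
x : a
\x._ : a -> a
  unify a -> a ~ Bool -> b
  unify a ~ Bool
  unify Bool ~ b
_ _ : Bool
  unify Bool ~ Bool
  unify Bool ~ Bool
  unify Bool ~ Bool
let y : Bool
y : Bool
  unify Bool ~ Bool
  unify Bool ~ Bool
  unify Int ~ Bool
  FAIL: mismatch Int ~ Bool

Answer: 0.1 : 0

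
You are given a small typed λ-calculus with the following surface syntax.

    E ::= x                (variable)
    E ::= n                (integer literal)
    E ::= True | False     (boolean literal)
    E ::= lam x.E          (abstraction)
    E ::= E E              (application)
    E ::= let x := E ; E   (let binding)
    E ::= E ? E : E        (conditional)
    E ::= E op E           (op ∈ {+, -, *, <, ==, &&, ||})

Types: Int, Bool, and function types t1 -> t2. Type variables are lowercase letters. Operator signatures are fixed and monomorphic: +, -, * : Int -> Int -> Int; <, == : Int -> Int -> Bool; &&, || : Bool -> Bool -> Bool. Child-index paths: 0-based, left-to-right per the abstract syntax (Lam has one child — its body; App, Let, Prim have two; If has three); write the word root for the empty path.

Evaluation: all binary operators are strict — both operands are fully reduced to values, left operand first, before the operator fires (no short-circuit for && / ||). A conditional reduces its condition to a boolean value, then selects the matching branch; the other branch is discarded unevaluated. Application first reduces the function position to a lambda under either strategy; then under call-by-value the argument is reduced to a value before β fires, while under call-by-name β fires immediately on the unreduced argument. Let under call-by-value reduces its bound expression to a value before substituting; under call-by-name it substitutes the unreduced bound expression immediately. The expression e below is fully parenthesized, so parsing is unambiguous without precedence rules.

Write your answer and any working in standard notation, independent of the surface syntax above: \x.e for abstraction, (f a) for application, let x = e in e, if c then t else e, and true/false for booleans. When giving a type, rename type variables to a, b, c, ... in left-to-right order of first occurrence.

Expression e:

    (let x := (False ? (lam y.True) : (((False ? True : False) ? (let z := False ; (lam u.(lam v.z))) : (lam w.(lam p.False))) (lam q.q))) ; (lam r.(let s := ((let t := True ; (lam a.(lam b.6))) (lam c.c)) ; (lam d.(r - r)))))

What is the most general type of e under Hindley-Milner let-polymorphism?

Trace:
  unify Bool ~ Bool
\y._ : a -> Bool
  unify Bool ~ Bool
  unify Bool ~ Bool
  unify Bool ~ Bool
let z : Bool
z : Bool
\v._ : c -> Bool
\u._ : b -> c -> Bool
\p._ : e -> Bool
\w._ : d -> e -> Bool
  unify b -> c -> Bool ~ d -> e -> Bool
  unify b ~ d
  unify c -> Bool ~ e -> Bool
  unify c ~ e
  unify Bool ~ Bool
q : f
\q._ : f -> f
  unify d -> e -> Bool ~ (f -> f) -> g
  unify d ~ f -> f
  unify e -> Bool ~ g
_ _ : e -> Bool
  unify a -> Bool ~ e -> Bool
  unify a ~ e
  unify Bool ~ Bool
let x : forall. e -> Bool
let t : Bool
\b._ : j -> Int
\a._ : i -> j -> Int
c : k
\c._ : k -> k
  unify i -> j -> Int ~ (k -> k) -> l
  unify i ~ k -> k
  unify j -> Int ~ l
_ _ : j -> Int
let s : forall. j -> Int
r : h
  unify h ~ Int
r : Int
  unify Int ~ Int
\d._ : m -> Int
\r._ : Int -> m -> Int

Answer: Int -> a -> Int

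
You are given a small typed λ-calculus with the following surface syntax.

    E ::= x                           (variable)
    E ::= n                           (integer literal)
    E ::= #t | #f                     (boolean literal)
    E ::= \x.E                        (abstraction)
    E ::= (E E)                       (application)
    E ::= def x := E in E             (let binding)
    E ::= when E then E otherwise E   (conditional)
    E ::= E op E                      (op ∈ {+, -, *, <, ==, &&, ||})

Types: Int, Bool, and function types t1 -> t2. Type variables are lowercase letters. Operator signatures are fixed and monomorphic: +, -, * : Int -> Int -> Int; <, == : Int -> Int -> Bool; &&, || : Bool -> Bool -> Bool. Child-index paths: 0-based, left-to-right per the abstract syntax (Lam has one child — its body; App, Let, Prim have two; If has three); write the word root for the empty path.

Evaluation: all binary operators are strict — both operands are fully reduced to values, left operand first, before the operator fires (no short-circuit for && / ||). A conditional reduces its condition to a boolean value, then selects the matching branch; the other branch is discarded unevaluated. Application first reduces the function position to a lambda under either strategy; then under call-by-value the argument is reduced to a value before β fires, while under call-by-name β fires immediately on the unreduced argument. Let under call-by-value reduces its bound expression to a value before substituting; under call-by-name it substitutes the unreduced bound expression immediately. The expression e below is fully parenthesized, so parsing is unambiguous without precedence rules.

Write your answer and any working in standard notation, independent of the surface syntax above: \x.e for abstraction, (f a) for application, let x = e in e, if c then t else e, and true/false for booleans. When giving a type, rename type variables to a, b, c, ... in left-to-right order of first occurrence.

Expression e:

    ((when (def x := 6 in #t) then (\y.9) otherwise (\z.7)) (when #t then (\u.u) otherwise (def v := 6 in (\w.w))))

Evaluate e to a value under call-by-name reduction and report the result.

Answer: 9

Working:
step 0: ((if (let x = 6 in true) then (\y.9) else (\z.7)) (if true then (\u.u) else (let v = 6 in (\w.w))))
step 1: [let@0.0] ((if true then (\y.9) else (\z.7)) (if true then (\u.u) else (let v = 6 in (\w.w))))
step 2: [if@0] ((\y.9) (if true then (\u.u) else (let v = 6 in (\w.w))))
step 3: [beta@root] 9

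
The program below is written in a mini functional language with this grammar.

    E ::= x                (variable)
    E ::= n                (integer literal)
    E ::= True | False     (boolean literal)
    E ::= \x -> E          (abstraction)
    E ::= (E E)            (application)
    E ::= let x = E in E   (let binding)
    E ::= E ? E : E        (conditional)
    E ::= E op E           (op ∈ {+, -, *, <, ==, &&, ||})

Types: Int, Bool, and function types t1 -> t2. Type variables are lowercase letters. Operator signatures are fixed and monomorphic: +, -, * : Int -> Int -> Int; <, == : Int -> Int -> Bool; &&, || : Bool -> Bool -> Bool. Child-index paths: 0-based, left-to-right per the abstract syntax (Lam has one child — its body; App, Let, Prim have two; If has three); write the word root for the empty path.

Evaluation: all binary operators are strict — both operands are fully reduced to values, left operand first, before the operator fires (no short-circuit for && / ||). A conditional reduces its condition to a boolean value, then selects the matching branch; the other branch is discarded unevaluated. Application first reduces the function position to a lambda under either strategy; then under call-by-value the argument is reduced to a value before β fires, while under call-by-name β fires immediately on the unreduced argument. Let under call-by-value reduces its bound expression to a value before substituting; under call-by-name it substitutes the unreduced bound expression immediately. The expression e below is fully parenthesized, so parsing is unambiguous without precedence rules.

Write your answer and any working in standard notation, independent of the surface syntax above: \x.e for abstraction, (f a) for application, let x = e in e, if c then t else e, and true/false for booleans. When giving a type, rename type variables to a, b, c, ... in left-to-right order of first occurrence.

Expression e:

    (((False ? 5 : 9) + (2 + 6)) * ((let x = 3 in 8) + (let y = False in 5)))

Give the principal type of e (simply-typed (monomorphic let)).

Answer: Int

Derivation:
  unify Bool ~ Bool
  unify Int ~ Int
  unify Int ~ Int
  unify Int ~ Int
  unify Int ~ Int
  unify Int ~ Int
  unify Int ~ Int
let x : Int
  unify Int ~ Int
let y : Bool
  unify Int ~ Int
  unify Int ~ Int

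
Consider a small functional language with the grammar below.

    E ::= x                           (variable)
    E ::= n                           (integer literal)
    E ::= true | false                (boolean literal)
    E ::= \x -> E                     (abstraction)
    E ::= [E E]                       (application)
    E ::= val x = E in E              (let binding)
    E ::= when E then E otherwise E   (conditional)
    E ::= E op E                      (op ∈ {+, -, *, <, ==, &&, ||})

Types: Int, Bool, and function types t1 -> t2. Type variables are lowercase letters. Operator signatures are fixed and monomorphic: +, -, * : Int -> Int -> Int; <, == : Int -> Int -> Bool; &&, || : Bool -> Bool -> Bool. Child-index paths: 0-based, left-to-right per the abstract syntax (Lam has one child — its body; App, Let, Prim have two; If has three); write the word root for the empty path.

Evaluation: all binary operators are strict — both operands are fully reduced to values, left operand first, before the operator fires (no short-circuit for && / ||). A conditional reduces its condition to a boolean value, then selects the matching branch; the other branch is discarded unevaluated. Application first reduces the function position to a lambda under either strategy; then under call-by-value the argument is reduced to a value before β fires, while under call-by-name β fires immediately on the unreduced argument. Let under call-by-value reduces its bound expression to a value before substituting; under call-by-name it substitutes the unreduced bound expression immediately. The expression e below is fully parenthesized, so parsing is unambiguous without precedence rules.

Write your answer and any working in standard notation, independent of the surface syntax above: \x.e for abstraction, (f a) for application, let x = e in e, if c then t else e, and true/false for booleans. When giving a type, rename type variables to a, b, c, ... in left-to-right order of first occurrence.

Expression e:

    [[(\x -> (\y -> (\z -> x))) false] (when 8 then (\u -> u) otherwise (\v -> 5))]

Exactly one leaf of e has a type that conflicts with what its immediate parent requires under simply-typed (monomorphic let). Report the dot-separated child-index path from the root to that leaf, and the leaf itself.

Working:
x : a
\z._ : c -> a
\y._ : b -> c -> a
\x._ : a -> b -> c -> a
  unify a -> b -> c -> a ~ Bool -> d
  unify a ~ Bool
  unify b -> c -> Bool ~ d
_ _ : b -> c -> Bool
  unify Int ~ Bool
  FAIL: mismatch Int ~ Bool

Answer: 1.0 : 8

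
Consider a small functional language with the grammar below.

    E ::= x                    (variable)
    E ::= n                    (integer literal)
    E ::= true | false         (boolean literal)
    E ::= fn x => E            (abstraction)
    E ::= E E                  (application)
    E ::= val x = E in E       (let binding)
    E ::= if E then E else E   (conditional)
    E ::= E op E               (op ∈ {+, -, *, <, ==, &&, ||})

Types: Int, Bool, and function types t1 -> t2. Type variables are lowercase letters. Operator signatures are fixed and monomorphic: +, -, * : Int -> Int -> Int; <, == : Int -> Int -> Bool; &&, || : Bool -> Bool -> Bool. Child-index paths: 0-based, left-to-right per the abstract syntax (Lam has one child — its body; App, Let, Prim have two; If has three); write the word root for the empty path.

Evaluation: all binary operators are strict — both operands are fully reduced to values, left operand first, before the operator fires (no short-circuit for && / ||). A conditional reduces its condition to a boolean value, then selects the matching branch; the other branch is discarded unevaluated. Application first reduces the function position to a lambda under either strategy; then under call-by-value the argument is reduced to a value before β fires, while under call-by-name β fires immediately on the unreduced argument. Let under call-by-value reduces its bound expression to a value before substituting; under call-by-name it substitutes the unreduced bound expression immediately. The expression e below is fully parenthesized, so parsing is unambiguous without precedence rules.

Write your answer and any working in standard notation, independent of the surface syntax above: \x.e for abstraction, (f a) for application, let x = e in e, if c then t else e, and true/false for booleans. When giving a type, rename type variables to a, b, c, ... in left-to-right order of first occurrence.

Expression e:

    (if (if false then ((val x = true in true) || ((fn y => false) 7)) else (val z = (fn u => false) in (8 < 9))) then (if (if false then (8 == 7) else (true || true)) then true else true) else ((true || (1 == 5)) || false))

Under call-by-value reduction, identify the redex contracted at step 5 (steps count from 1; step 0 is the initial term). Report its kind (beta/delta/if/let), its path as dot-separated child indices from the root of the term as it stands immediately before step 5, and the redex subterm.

Trace:
step 0: (if (if false then ((let x = true in true) || ((\y.false) 7)) else (let z = (\u.false) in (8 < 9))) then (if (if false then (8 == 7) else (true || true)) then true else true) else ((true || (1 == 5)) || false))
step 1: [if@0] (if (let z = (\u.false) in (8 < 9)) then (if (if false then (8 == 7) else (true || true)) then true else true) else ((true || (1 == 5)) || false))
step 2: [let@0] (if (8 < 9) then (if (if false then (8 == 7) else (true || true)) then true else true) else ((true || (1 == 5)) || false))
step 3: [delta@0] (if true then (if (if false then (8 == 7) else (true || true)) then true else true) else ((true || (1 == 5)) || false))
step 4: [if@root] (if (if false then (8 == 7) else (true || true)) then true else true)
step 5: [if@0] (if (true || true) then true else true)

Answer: if at 0 : (if false then (8 == 7) else (true || true))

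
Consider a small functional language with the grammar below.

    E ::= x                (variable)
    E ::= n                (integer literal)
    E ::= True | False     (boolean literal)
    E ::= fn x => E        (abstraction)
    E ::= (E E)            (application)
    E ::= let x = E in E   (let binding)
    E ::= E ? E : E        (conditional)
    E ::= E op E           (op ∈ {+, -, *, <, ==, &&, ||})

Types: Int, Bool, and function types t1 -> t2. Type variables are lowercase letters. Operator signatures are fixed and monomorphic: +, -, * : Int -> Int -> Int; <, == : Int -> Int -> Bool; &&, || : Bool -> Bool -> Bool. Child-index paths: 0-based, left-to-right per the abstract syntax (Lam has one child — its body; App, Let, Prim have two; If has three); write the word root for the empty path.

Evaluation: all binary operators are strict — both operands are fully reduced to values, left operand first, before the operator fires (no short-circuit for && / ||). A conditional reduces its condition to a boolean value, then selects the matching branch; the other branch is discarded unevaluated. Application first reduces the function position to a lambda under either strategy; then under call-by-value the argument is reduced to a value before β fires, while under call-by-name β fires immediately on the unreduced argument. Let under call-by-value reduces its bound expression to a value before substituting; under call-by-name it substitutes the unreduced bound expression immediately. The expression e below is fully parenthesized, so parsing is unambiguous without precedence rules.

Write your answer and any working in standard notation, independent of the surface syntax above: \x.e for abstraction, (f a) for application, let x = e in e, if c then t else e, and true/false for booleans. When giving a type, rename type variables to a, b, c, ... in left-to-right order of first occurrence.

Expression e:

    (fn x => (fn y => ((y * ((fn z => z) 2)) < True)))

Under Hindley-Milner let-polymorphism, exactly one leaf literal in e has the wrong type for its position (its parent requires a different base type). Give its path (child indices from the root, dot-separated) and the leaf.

Answer: 0.0.1 : true

Working:
y : b
  unify b ~ Int
z : c
\z._ : c -> c
  unify c -> c ~ Int -> d
  unify c ~ Int
  unify Int ~ d
_ _ : Int
  unify Int ~ Int
  unify Int ~ Int
  unify Bool ~ Int
  FAIL: mismatch Bool ~ Int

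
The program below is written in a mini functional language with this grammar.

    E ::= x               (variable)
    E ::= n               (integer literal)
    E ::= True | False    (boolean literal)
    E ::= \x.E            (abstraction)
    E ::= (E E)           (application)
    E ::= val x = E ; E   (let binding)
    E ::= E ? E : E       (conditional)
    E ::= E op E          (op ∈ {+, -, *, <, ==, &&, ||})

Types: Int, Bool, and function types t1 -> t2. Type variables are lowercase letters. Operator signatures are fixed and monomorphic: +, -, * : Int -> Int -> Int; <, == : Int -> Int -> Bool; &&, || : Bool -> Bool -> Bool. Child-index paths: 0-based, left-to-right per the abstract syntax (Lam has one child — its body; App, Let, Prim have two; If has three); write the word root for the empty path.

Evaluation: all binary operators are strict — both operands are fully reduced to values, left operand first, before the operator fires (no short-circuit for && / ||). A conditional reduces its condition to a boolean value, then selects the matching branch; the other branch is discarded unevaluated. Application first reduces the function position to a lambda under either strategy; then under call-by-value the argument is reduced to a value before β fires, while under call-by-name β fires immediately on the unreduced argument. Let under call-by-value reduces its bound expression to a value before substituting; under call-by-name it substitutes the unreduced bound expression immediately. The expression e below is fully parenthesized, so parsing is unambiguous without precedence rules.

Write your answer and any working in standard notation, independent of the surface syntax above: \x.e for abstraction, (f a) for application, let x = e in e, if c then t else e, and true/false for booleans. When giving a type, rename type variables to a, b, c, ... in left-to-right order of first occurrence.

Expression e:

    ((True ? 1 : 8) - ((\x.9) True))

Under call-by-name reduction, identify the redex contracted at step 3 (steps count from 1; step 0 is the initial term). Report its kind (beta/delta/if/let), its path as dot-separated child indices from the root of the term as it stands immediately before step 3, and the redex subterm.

Answer: delta at root : (1 - 9)

Working:
step 0: ((if true then 1 else 8) - ((\x.9) true))
step 1: [if@0] (1 - ((\x.9) true))
step 2: [beta@1] (1 - 9)
step 3: [delta@root] -8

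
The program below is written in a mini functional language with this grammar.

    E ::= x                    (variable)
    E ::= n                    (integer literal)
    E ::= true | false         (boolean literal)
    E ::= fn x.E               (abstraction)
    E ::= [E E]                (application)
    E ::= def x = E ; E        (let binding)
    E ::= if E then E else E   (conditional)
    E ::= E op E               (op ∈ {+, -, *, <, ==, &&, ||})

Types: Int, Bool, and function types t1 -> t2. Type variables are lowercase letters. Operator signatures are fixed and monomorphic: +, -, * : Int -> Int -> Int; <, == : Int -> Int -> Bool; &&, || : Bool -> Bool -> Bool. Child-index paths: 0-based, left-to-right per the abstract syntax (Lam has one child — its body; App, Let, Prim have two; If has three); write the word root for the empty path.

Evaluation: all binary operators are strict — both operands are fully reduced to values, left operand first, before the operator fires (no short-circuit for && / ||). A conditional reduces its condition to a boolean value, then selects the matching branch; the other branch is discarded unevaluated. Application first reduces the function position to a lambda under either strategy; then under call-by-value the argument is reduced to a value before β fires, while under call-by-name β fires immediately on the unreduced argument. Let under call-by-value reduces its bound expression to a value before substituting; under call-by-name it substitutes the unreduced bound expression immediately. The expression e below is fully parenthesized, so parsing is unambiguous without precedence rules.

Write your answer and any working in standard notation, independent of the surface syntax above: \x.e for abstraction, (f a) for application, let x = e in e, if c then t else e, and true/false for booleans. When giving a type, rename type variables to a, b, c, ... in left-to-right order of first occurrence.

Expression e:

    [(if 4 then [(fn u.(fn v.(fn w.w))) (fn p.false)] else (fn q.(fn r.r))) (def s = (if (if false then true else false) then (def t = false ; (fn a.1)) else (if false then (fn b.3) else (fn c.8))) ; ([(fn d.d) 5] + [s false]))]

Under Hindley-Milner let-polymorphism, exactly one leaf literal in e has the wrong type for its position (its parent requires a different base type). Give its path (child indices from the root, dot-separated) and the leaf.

Trace:
  unify Int ~ Bool
  FAIL: mismatch Int ~ Bool

Answer: 0.0 : 4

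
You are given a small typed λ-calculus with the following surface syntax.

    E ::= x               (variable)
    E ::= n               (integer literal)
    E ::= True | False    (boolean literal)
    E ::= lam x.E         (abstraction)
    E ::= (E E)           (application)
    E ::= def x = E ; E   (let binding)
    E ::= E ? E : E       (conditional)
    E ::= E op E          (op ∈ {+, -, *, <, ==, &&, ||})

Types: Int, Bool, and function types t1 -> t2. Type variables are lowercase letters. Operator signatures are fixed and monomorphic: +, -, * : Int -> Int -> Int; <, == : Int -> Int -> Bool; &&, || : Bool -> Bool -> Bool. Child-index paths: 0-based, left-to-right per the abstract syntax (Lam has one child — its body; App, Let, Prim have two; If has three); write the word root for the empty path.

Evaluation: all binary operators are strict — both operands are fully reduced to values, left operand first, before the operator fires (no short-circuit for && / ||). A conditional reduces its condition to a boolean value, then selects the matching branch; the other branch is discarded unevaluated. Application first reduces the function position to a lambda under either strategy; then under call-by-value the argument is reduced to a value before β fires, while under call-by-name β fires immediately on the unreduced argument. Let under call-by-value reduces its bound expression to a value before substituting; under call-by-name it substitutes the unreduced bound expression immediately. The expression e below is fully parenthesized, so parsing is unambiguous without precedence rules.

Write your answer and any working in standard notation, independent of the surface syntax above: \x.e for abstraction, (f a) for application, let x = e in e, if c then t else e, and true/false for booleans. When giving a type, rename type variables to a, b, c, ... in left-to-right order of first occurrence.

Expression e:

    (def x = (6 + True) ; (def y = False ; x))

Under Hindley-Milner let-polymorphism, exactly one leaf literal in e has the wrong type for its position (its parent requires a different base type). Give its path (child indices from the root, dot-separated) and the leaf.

Answer: 0.1 : true

Trace:
  unify Int ~ Int
  unify Bool ~ Int
  FAIL: mismatch Bool ~ Int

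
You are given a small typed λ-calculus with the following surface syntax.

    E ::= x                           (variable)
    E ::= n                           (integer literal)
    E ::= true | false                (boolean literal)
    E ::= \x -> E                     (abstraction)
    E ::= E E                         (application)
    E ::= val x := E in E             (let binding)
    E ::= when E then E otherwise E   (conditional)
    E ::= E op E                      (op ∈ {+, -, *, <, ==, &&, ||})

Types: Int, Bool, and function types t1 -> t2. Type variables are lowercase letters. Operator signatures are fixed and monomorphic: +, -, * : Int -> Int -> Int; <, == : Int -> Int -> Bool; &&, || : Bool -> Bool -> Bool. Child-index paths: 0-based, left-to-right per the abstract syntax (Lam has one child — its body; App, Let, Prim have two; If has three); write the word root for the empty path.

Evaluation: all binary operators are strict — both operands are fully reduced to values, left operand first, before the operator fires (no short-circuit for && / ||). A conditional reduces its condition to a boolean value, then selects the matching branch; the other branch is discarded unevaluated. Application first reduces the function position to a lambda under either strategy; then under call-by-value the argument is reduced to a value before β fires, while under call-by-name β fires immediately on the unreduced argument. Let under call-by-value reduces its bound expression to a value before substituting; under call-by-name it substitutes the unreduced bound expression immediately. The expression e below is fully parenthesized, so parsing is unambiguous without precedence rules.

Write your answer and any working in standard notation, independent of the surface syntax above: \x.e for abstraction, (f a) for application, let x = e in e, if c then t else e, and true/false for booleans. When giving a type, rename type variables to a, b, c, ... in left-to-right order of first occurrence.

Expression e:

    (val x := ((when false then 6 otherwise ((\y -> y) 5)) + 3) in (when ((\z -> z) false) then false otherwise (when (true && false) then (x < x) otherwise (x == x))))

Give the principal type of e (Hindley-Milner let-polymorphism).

Working:
  unify Bool ~ Bool
y : a
\y._ : a -> a
  unify a -> a ~ Int -> b
  unify a ~ Int
  unify Int ~ b
_ _ : Int
  unify Int ~ Int
  unify Int ~ Int
  unify Int ~ Int
let x : Int
z : c
\z._ : c -> c
  unify c -> c ~ Bool -> d
  unify c ~ Bool
  unify Bool ~ d
_ _ : Bool
  unify Bool ~ Bool
  unify Bool ~ Bool
  unify Bool ~ Bool
  unify Bool ~ Bool
x : Int
  unify Int ~ Int
x : Int
  unify Int ~ Int
x : Int
  unify Int ~ Int
x : Int
  unify Int ~ Int
  unify Bool ~ Bool
  unify Bool ~ Bool

Answer: Bool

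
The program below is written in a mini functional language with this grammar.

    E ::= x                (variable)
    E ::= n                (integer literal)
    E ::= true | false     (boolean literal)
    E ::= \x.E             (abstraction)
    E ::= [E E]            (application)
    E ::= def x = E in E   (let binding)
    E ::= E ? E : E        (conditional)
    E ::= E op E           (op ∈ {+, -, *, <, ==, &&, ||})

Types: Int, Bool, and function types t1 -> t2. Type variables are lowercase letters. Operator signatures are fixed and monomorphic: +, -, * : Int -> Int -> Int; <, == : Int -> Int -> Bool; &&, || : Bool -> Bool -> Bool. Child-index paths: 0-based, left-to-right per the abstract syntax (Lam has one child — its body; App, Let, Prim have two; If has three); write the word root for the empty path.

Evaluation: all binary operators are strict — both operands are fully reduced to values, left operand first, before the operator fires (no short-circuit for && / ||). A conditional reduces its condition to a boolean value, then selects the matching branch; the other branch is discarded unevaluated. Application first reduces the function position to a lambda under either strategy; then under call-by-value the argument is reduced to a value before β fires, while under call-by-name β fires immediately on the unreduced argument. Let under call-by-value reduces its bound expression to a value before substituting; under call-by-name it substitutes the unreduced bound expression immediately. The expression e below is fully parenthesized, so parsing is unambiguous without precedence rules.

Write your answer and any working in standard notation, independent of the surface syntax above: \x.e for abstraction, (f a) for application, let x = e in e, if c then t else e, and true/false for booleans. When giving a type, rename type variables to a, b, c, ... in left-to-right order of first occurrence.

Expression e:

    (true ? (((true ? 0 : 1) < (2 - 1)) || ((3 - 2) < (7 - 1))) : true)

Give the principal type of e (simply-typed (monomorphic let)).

Answer: Bool

Derivation:
  unify Bool ~ Bool
  unify Bool ~ Bool
  unify Int ~ Int
  unify Int ~ Int
  unify Int ~ Int
  unify Int ~ Int
  unify Int ~ Int
  unify Bool ~ Bool
  unify Int ~ Int
  unify Int ~ Int
  unify Int ~ Int
  unify Int ~ Int
  unify Int ~ Int
  unify Int ~ Int
  unify Bool ~ Bool
  unify Bool ~ Bool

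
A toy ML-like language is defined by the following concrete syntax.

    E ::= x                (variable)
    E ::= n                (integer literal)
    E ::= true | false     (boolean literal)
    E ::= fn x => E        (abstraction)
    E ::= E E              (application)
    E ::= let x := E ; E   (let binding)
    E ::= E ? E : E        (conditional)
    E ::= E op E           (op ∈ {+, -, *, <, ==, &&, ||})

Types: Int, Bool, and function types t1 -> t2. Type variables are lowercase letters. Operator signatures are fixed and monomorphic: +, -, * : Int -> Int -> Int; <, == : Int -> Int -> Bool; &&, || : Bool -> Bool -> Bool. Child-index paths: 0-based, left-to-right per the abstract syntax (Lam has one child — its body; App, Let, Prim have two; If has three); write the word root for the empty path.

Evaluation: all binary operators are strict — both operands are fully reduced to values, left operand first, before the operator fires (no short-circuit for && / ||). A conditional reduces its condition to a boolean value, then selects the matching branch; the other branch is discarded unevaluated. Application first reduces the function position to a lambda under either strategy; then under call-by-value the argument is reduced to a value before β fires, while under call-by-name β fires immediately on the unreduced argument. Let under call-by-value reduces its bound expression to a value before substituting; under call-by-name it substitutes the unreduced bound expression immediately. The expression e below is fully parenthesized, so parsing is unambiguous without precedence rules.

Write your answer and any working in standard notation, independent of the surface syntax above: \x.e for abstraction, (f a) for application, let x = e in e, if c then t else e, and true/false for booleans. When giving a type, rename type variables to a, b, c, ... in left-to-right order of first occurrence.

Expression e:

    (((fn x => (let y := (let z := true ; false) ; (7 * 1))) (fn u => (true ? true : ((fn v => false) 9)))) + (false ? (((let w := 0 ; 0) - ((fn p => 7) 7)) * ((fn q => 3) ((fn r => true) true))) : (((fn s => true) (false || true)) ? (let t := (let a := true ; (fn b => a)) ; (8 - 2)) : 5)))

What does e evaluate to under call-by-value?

Working:
step 0: (((\x.(let y = (let z = true in false) in (7 * 1))) (\u.(if true then true else ((\v.false) 9)))) + (if false then (((let w = 0 in 0) - ((\p.7) 7)) * ((\q.3) ((\r.true) true))) else (if ((\s.true) (false || true)) then (let t = (let a = true in (\b.a)) in (8 - 2)) else 5)))
step 1: [beta@0] ((let y = (let z = true in false) in (7 * 1)) + (if false then (((let w = 0 in 0) - ((\p.7) 7)) * ((\q.3) ((\r.true) true))) else (if ((\s.true) (false || true)) then (let t = (let a = true in (\b.a)) in (8 - 2)) else 5)))
step 2: [let@0.0] ((let y = false in (7 * 1)) + (if false then (((let w = 0 in 0) - ((\p.7) 7)) * ((\q.3) ((\r.true) true))) else (if ((\s.true) (false || true)) then (let t = (let a = true in (\b.a)) in (8 - 2)) else 5)))
step 3: [let@0] ((7 * 1) + (if false then (((let w = 0 in 0) - ((\p.7) 7)) * ((\q.3) ((\r.true) true))) else (if ((\s.true) (false || true)) then (let t = (let a = true in (\b.a)) in (8 - 2)) else 5)))
step 4: [delta@0] (7 + (if false then (((let w = 0 in 0) - ((\p.7) 7)) * ((\q.3) ((\r.true) true))) else (if ((\s.true) (false || true)) then (let t = (let a = true in (\b.a)) in (8 - 2)) else 5)))
step 5: [if@1] (7 + (if ((\s.true) (false || true)) then (let t = (let a = true in (\b.a)) in (8 - 2)) else 5))
step 6: [delta@1.0.1] (7 + (if ((\s.true) true) then (let t = (let a = true in (\b.a)) in (8 - 2)) else 5))
step 7: [beta@1.0] (7 + (if true then (let t = (let a = true in (\b.a)) in (8 - 2)) else 5))
step 8: [if@1] (7 + (let t = (let a = true in (\b.a)) in (8 - 2)))
step 9: [let@1.0] (7 + (let t = (\b.true) in (8 - 2)))
step 10: [let@1] (7 + (8 - 2))
step 11: [delta@1] (7 + 6)
step 12: [delta@root] 13

Answer: 13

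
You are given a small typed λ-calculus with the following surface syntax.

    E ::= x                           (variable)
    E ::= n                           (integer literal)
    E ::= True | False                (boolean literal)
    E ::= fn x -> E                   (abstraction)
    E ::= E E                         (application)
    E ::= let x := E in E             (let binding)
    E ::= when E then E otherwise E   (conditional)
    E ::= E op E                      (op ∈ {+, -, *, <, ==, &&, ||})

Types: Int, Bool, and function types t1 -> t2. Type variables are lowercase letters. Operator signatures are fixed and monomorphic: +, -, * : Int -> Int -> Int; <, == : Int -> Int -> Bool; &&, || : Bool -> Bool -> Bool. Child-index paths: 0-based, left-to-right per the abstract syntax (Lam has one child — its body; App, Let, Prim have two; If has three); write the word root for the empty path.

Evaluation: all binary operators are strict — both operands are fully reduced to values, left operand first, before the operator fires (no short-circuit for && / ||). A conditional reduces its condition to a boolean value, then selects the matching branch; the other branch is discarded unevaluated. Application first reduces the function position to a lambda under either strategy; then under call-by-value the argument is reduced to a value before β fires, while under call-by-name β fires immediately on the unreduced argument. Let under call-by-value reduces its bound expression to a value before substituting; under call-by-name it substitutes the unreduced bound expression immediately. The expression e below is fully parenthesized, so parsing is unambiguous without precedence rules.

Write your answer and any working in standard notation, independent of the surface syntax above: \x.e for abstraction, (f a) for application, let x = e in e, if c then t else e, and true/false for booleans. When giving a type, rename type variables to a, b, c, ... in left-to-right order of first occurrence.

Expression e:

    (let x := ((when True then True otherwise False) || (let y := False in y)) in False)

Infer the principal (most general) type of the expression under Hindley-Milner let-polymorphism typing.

Working:
  unify Bool ~ Bool
  unify Bool ~ Bool
  unify Bool ~ Bool
let y : Bool
y : Bool
  unify Bool ~ Bool
let x : Bool

Answer: Bool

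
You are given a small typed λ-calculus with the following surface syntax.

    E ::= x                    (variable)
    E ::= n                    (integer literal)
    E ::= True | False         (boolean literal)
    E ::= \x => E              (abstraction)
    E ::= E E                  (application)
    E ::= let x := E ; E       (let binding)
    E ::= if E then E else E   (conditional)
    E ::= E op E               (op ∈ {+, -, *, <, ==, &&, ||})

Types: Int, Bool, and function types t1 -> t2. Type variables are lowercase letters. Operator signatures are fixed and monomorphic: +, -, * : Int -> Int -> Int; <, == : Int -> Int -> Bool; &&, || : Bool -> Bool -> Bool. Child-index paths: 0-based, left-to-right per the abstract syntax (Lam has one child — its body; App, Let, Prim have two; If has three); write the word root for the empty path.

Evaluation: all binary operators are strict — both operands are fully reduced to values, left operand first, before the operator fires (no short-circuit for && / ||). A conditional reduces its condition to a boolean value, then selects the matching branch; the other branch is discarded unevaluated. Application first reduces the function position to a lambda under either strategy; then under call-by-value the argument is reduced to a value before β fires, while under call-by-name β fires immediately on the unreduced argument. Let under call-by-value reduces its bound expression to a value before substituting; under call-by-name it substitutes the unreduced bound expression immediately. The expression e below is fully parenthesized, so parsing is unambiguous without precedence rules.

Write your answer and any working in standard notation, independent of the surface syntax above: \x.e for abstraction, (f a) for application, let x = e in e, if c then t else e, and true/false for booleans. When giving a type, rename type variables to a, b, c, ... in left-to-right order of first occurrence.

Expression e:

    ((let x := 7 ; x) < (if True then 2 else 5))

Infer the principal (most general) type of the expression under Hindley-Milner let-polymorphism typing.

Answer: Bool

Derivation:
let x : Int
x : Int
  unify Int ~ Int
  unify Bool ~ Bool
  unify Int ~ Int
  unify Int ~ Int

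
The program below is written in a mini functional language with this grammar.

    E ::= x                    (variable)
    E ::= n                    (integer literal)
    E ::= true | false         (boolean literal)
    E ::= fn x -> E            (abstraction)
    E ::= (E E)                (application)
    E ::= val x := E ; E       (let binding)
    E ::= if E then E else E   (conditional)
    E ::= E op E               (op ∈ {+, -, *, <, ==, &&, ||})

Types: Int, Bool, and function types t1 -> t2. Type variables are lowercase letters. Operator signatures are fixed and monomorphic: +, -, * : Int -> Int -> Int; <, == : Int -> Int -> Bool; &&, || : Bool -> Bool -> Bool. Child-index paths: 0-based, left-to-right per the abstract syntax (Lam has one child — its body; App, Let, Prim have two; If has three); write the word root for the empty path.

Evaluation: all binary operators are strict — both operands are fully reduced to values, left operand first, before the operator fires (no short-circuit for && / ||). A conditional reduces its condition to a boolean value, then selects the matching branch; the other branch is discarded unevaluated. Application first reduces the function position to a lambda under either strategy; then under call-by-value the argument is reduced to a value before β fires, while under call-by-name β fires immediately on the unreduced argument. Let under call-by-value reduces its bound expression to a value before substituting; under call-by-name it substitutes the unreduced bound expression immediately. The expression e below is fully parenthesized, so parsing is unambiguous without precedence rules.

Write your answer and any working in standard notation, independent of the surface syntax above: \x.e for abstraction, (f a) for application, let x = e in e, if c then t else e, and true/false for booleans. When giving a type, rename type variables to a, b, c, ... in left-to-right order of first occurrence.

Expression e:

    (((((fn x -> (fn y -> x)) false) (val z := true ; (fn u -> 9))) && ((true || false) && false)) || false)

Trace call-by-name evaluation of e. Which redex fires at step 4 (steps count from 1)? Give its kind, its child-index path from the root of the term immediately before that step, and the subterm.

Answer: delta at 0.1 : (true && false)

Trace:
step 0: (((((\x.(\y.x)) false) (let z = true in (\u.9))) && ((true || false) && false)) || false)
step 1: [beta@0.0.0] ((((\y.false) (let z = true in (\u.9))) && ((true || false) && false)) || false)
step 2: [beta@0.0] ((false && ((true || false) && false)) || false)
step 3: [delta@0.1.0] ((false && (true && false)) || false)
step 4: [delta@0.1] ((false && false) || false)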